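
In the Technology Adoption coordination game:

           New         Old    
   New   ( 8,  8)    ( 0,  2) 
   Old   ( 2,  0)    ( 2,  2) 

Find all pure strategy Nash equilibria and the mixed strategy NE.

Pure NE: (New, New) and (Old, Old); Mixed NE: p = 0.25, q = 0.25

Work:
Check pure NE:
(New, New): (8, 8) - no unilateral deviation beneficial
(Old, Old): (2, 2) - no unilateral deviation beneficial
Mixed NE: P1 plays New with p = 0.25, P2 plays New with q = 0.25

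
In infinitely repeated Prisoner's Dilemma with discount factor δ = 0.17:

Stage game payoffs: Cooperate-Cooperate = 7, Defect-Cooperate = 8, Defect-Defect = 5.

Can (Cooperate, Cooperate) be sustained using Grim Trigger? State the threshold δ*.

δ* = 0.3333; since δ = 0.17 < 0.3333, cooperation cannot be sustained

Work:
For Grim Trigger:
Cooperate forever: 7/(1-δ)
Defect then punished: 8 + 5·δ/(1-δ)
Need: 7/(1-δ) ≥ 8 + 5·δ/(1-δ)
Solving: δ ≥ (T-R)/(T-P) = (8-7)/(8-5) = 0.3333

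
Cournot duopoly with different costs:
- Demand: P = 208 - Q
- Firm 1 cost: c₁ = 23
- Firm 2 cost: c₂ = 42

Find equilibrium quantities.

q₁* = 68.0, q₂* = 49.0

Work:
Reaction: q₁ = (208 - 23 - q₂)/2
Reaction: q₂ = (208 - 42 - q₁)/2
Solve simultaneously:
q₁* = (208 - 2×23 + 42)/3 = 68.0
q₂* = (208 - 2×42 + 23)/3 = 49.0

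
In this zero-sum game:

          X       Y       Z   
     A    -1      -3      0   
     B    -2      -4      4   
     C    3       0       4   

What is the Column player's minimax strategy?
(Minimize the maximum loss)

Column should play Y, value = 0

Work:
Column player minimizes Row's maximum payoff:
Column X: max payoff to Row = 3
Column Y: max payoff to Row = 0
Column Z: max payoff to Row = 4
Minimum is 0, achieved by column Y.
Minimax strategy: Y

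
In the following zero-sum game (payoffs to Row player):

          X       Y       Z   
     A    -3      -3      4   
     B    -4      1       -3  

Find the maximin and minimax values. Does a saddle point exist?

Maximin = -3, Minimax = -3, Saddle: True

Work:
Row minimums: [-3, -4] → maximin = -3
Column maximums: [-3, 1, 4] → minimax = -3
Saddle point exists! Game value = -3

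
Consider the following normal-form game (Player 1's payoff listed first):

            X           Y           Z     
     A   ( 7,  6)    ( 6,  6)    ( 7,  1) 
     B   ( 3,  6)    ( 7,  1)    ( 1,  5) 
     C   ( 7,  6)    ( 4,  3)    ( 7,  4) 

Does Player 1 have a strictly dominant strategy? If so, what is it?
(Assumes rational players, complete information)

No strictly dominant strategy exists for Player 1

Work:
A strategy strictly dominates another if it gives a strictly higher payoff against every opponent action. Compare each pair of P1's strategies column-by-column:
  A vs B: [7 vs 3, 6 vs 7, 7 vs 1] → A does not strictly dominate B (column Y: 6 ≤ 7)
  A vs C: [7 vs 7, 6 vs 4, 7 vs 7] → A does not strictly dominate C (column X: 7 ≤ 7)
  B vs A: [3 vs 7, 7 vs 6, 1 vs 7] → B does not strictly dominate A (column X: 3 ≤ 7)
  B vs C: [3 vs 7, 7 vs 4, 1 vs 7] → B does not strictly dominate C (column X: 3 ≤ 7)
  C vs A: [7 vs 7, 4 vs 6, 7 vs 7] → C does not strictly dominate A (column X: 7 ≤ 7)
  C vs B: [7 vs 3, 4 vs 7, 7 vs 1] → C does not strictly dominate B (column Y: 4 ≤ 7)
No single strategy strictly dominates all others → no strictly dominant strategy.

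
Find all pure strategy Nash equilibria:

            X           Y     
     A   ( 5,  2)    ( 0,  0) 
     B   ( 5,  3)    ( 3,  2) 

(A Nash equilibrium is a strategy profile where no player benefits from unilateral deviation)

Nash equilibrium: (A, X), (B, X)

Work:
Best responses:
  P1 vs X: payoffs [5, 5] → best response A/B (payoff 5)
  P1 vs Y: payoffs [0, 3] → best response B (payoff 3)
  P2 vs A: payoffs [2, 0] → best response X (payoff 2)
  P2 vs B: payoffs [3, 2] → best response X (payoff 3)
Mutual best responses: (A,X), (B,X) → Nash equilibria.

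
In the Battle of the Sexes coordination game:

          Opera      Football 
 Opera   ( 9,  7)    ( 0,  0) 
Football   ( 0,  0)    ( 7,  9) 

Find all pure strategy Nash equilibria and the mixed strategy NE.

Pure NE: (Opera, Opera) and (Football, Football); Mixed NE: p = 0.5625, q = 0.4375

Work:
Check pure NE:
(Opera, Opera): (9, 7) - no unilateral deviation beneficial
(Football, Football): (7, 9) - no unilateral deviation beneficial
Mixed NE: P1 plays Opera with p = 0.5625, P2 plays Opera with q = 0.4375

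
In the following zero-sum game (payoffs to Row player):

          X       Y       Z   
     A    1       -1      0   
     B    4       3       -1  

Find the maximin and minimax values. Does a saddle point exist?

Maximin = -1, Minimax = 0, Saddle: False

Work:
Row minimums: [-1, -1] → maximin = -1
Column maximums: [4, 3, 0] → minimax = 0
No saddle point (maximin ≠ minimax). Mixed strategy needed.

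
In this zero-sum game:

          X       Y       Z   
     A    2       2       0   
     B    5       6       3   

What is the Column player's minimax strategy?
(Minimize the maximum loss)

Column should play Z, value = 3

Work:
Column player minimizes Row's maximum payoff:
Column X: max payoff to Row = 5
Column Y: max payoff to Row = 6
Column Z: max payoff to Row = 3
Minimum is 3, achieved by column Z.
Minimax strategy: Z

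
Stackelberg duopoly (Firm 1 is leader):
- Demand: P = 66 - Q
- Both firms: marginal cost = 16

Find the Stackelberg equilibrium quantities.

q₁* (leader) = 25.0, q₂* (follower) = 12.5

Work:
Follower's reaction: q₂ = (a - c - q₁)/2
Leader substitutes: π₁ = q₁·(a - q₁ - (a-c-q₁)/2 - c)
FOC: q₁* = (66 - 16)/2 = 25.00
Then: q₂* = (66 - 16 - 25.0)/2 = 12.50
Leader has first-mover advantage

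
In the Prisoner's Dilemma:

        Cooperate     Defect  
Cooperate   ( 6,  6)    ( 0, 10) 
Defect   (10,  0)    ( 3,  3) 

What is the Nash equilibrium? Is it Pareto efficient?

(Defect, Defect) is NE; not Pareto efficient

Work:
Defect dominates Cooperate for both players:
If P2 cooperates: Defect (10) > Cooperate (6)
If P2 defects: Defect (3) > Cooperate (0)
NE: (Defect, Defect) with payoff (3, 3)
But (Cooperate, Cooperate) = (6, 6) Pareto dominates (3, 3)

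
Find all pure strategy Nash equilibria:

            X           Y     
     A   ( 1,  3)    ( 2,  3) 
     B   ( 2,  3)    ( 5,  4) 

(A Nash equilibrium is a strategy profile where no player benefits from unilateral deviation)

Nash equilibrium: (B, Y)

Work:
Best responses:
  P1 vs X: payoffs [1, 2] → best response B (payoff 2)
  P1 vs Y: payoffs [2, 5] → best response B (payoff 5)
  P2 vs A: payoffs [3, 3] → best response X/Y (payoff 3)
  P2 vs B: payoffs [3, 4] → best response Y (payoff 4)
Mutual best responses: (B,Y) → Nash equilibria.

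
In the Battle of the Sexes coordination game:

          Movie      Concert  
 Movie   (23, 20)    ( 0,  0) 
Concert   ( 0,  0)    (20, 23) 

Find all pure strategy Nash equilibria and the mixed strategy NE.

Pure NE: (Movie, Movie) and (Concert, Concert); Mixed NE: p = 0.5349, q = 0.4651

Work:
Check pure NE:
(Movie, Movie): (23, 20) - no unilateral deviation beneficial
(Concert, Concert): (20, 23) - no unilateral deviation beneficial
Mixed NE: P1 plays Movie with p = 0.5349, P2 plays Movie with q = 0.4651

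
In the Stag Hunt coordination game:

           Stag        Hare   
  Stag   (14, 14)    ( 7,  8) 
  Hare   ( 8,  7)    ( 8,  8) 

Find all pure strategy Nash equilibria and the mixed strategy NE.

Pure NE: (Stag, Stag) and (Hare, Hare); Mixed NE: p = 0.1429, q = 0.1429

Work:
Check pure NE:
(Stag, Stag): (14, 14) - no unilateral deviation beneficial
(Hare, Hare): (8, 8) - no unilateral deviation beneficial
Mixed NE: P1 plays Stag with p = 0.1429, P2 plays Stag with q = 0.1429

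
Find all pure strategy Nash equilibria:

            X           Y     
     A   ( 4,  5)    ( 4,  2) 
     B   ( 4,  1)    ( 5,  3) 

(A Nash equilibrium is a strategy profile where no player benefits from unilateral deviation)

Nash equilibrium: (A, X), (B, Y)

Work:
Best responses:
  P1 vs X: payoffs [4, 4] → best response A/B (payoff 4)
  P1 vs Y: payoffs [4, 5] → best response B (payoff 5)
  P2 vs A: payoffs [5, 2] → best response X (payoff 5)
  P2 vs B: payoffs [1, 3] → best response Y (payoff 3)
Mutual best responses: (A,X), (B,Y) → Nash equilibria.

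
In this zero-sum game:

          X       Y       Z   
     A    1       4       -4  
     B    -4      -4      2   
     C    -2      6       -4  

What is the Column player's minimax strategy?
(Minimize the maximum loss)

Column should play X, value = 1

Work:
Column player minimizes Row's maximum payoff:
Column X: max payoff to Row = 1
Column Y: max payoff to Row = 6
Column Z: max payoff to Row = 2
Minimum is 1, achieved by column X.
Minimax strategy: X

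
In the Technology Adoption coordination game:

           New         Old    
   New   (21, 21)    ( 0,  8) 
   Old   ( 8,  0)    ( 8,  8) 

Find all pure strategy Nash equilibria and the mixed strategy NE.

Pure NE: (New, New) and (Old, Old); Mixed NE: p = 0.381, q = 0.381

Work:
Check pure NE:
(New, New): (21, 21) - no unilateral deviation beneficial
(Old, Old): (8, 8) - no unilateral deviation beneficial
Mixed NE: P1 plays New with p = 0.381, P2 plays New with q = 0.381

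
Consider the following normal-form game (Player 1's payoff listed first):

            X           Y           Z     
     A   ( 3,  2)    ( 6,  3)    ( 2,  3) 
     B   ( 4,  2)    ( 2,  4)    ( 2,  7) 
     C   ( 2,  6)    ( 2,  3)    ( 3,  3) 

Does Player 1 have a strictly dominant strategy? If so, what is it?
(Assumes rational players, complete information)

No strictly dominant strategy exists for Player 1

Work:
A strategy strictly dominates another if it gives a strictly higher payoff against every opponent action. Compare each pair of P1's strategies column-by-column:
  A vs B: [3 vs 4, 6 vs 2, 2 vs 2] → A does not strictly dominate B (column X: 3 ≤ 4)
  A vs C: [3 vs 2, 6 vs 2, 2 vs 3] → A does not strictly dominate C (column Z: 2 ≤ 3)
  B vs A: [4 vs 3, 2 vs 6, 2 vs 2] → B does not strictly dominate A (column Y: 2 ≤ 6)
  B vs C: [4 vs 2, 2 vs 2, 2 vs 3] → B does not strictly dominate C (column Y: 2 ≤ 2)
  C vs A: [2 vs 3, 2 vs 6, 3 vs 2] → C does not strictly dominate A (column X: 2 ≤ 3)
  C vs B: [2 vs 4, 2 vs 2, 3 vs 2] → C does not strictly dominate B (column X: 2 ≤ 4)
No single strategy strictly dominates all others → no strictly dominant strategy.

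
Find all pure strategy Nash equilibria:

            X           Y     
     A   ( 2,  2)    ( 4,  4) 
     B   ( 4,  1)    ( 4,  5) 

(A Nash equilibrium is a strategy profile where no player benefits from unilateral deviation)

Nash equilibrium: (A, Y), (B, Y)

Work:
Best responses:
  P1 vs X: payoffs [2, 4] → best response B (payoff 4)
  P1 vs Y: payoffs [4, 4] → best response A/B (payoff 4)
  P2 vs A: payoffs [2, 4] → best response Y (payoff 4)
  P2 vs B: payoffs [1, 5] → best response Y (payoff 5)
Mutual best responses: (A,Y), (B,Y) → Nash equilibria.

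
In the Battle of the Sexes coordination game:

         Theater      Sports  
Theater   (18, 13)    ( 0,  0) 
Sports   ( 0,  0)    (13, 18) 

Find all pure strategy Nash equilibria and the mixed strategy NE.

Pure NE: (Theater, Theater) and (Sports, Sports); Mixed NE: p = 0.5806, q = 0.4194

Work:
Check pure NE:
(Theater, Theater): (18, 13) - no unilateral deviation beneficial
(Sports, Sports): (13, 18) - no unilateral deviation beneficial
Mixed NE: P1 plays Theater with p = 0.5806, P2 plays Theater with q = 0.4194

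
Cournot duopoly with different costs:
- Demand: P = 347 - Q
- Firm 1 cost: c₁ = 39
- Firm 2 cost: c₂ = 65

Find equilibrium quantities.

q₁* = 111.33, q₂* = 85.33

Work:
Reaction: q₁ = (347 - 39 - q₂)/2
Reaction: q₂ = (347 - 65 - q₁)/2
Solve simultaneously:
q₁* = (347 - 2×39 + 65)/3 = 111.33
q₂* = (347 - 2×65 + 39)/3 = 85.33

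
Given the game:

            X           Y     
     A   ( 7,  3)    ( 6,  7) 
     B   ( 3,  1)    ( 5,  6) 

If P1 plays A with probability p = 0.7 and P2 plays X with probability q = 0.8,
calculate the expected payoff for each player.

E[P1] = 5.78, E[P2] = 3.26

Work:
E[P1] = p·q·π₁(A,X) + p·(1-q)·π₁(A,Y) + (1-p)·q·π₁(B,X) + (1-p)·(1-q)·π₁(B,Y)
= 0.7·0.8·7 + 0.7·0.2·6 + 0.3·0.8·3 + 0.3·0.2·5
= 5.78

E[P2] = 3.26 (similar calculation)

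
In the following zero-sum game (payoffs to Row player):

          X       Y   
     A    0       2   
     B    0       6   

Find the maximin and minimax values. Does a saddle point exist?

Maximin = 0, Minimax = 0, Saddle: True

Work:
Row minimums: [0, 0] → maximin = 0
Column maximums: [0, 6] → minimax = 0
Saddle point exists! Game value = 0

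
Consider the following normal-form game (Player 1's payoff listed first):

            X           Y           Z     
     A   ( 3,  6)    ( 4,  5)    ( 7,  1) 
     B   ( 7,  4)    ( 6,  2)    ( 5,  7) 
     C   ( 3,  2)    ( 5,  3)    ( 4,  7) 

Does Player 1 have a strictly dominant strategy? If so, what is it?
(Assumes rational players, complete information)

No strictly dominant strategy exists for Player 1

Work:
A strategy strictly dominates another if it gives a strictly higher payoff against every opponent action. Compare each pair of P1's strategies column-by-column:
  A vs B: [3 vs 7, 4 vs 6, 7 vs 5] → A does not strictly dominate B (column X: 3 ≤ 7)
  A vs C: [3 vs 3, 4 vs 5, 7 vs 4] → A does not strictly dominate C (column X: 3 ≤ 3)
  B vs A: [7 vs 3, 6 vs 4, 5 vs 7] → B does not strictly dominate A (column Z: 5 ≤ 7)
  B vs C: [7 vs 3, 6 vs 5, 5 vs 4] → B strictly dominates C
  C vs A: [3 vs 3, 5 vs 4, 4 vs 7] → C does not strictly dominate A (column X: 3 ≤ 3)
  C vs B: [3 vs 7, 5 vs 6, 4 vs 5] → C does not strictly dominate B (column X: 3 ≤ 7)
No single strategy strictly dominates all others → no strictly dominant strategy.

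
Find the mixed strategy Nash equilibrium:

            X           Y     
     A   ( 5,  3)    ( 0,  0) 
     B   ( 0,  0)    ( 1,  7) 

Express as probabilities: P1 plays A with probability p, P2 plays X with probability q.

p = 0.7, q = 0.1667

Work:
Find probabilities that make opponent indifferent:
P2 chooses q to make P1 indifferent between A and B
P1 chooses p to make P2 indifferent between X and Y
Mixed NE: P1 plays (A: 0.7, B: 0.3), P2 plays (X: 0.1667, Y: 0.8333)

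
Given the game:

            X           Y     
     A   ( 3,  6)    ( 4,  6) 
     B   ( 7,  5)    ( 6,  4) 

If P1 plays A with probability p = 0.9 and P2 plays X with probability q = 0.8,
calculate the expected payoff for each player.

E[P1] = 3.56, E[P2] = 5.88

Work:
E[P1] = p·q·π₁(A,X) + p·(1-q)·π₁(A,Y) + (1-p)·q·π₁(B,X) + (1-p)·(1-q)·π₁(B,Y)
= 0.9·0.8·3 + 0.9·0.2·4 + 0.1·0.8·7 + 0.1·0.2·6
= 3.56

E[P2] = 5.88 (similar calculation)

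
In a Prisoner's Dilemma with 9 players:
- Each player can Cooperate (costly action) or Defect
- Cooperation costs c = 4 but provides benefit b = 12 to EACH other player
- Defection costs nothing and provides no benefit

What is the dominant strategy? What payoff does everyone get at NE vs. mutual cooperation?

Dominant: Defect; NE payoff = 0; Coop payoff = 92

Work:
Defect dominates (saves cost c = 4, benefit to others is external)
NE: All defect → everyone gets 0
If all cooperate: each receives (8)×12 - 4 = 92
Social dilemma: 92 > 0 but NE gives 0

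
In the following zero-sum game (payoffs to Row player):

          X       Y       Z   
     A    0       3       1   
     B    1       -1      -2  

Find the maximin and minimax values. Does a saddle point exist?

Maximin = 0, Minimax = 1, Saddle: False

Work:
Row minimums: [0, -2] → maximin = 0
Column maximums: [1, 3, 1] → minimax = 1
No saddle point (maximin ≠ minimax). Mixed strategy needed.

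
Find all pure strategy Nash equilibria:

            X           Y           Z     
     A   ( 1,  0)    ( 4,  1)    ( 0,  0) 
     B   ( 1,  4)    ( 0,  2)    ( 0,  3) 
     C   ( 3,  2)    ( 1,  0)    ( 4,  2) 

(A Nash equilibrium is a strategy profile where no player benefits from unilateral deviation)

Nash equilibrium: (A, Y), (C, X), (C, Z)

Work:
Best responses:
  P1 vs X: payoffs [1, 1, 3] → best response C (payoff 3)
  P1 vs Y: payoffs [4, 0, 1] → best response A (payoff 4)
  P1 vs Z: payoffs [0, 0, 4] → best response C (payoff 4)
  P2 vs A: payoffs [0, 1, 0] → best response Y (payoff 1)
  P2 vs B: payoffs [4, 2, 3] → best response X (payoff 4)
  P2 vs C: payoffs [2, 0, 2] → best response X/Z (payoff 2)
Mutual best responses: (A,Y), (C,X), (C,Z) → Nash equilibria.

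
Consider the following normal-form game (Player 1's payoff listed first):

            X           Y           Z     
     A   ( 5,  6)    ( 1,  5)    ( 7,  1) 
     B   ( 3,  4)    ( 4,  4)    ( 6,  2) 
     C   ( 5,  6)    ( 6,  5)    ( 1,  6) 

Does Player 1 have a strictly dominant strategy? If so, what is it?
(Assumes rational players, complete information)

No strictly dominant strategy exists for Player 1

Work:
A strategy strictly dominates another if it gives a strictly higher payoff against every opponent action. Compare each pair of P1's strategies column-by-column:
  A vs B: [5 vs 3, 1 vs 4, 7 vs 6] → A does not strictly dominate B (column Y: 1 ≤ 4)
  A vs C: [5 vs 5, 1 vs 6, 7 vs 1] → A does not strictly dominate C (column X: 5 ≤ 5)
  B vs A: [3 vs 5, 4 vs 1, 6 vs 7] → B does not strictly dominate A (column X: 3 ≤ 5)
  B vs C: [3 vs 5, 4 vs 6, 6 vs 1] → B does not strictly dominate C (column X: 3 ≤ 5)
  C vs A: [5 vs 5, 6 vs 1, 1 vs 7] → C does not strictly dominate A (column X: 5 ≤ 5)
  C vs B: [5 vs 3, 6 vs 4, 1 vs 6] → C does not strictly dominate B (column Z: 1 ≤ 6)
No single strategy strictly dominates all others → no strictly dominant strategy.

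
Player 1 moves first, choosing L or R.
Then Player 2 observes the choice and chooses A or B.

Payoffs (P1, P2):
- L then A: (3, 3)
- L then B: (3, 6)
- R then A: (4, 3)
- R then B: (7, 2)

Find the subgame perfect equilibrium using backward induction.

P1 plays R, P2 plays B after L and A after R; Payoff (4, 3)

Work:
Backward induction:
After L: P2 chooses B → P1 gets 3
After R: P2 chooses A → P1 gets 4
P1 chooses R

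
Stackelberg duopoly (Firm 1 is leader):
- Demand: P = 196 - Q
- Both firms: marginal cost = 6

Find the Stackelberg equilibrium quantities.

q₁* (leader) = 95.0, q₂* (follower) = 47.5

Work:
Follower's reaction: q₂ = (a - c - q₁)/2
Leader substitutes: π₁ = q₁·(a - q₁ - (a-c-q₁)/2 - c)
FOC: q₁* = (196 - 6)/2 = 95.00
Then: q₂* = (196 - 6 - 95.0)/2 = 47.50
Leader has first-mover advantage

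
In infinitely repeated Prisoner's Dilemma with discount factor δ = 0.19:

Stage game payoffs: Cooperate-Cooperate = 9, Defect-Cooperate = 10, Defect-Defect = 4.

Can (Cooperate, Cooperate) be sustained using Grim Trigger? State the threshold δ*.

δ* = 0.1667; since δ = 0.19 ≥ 0.1667, cooperation can be sustained

Work:
For Grim Trigger:
Cooperate forever: 9/(1-δ)
Defect then punished: 10 + 4·δ/(1-δ)
Need: 9/(1-δ) ≥ 10 + 4·δ/(1-δ)
Solving: δ ≥ (T-R)/(T-P) = (10-9)/(10-4) = 0.1667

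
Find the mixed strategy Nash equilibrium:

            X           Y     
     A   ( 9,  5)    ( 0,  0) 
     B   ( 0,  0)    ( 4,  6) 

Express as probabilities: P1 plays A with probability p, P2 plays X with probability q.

p = 0.5455, q = 0.3077

Work:
Find probabilities that make opponent indifferent:
P2 chooses q to make P1 indifferent between A and B
P1 chooses p to make P2 indifferent between X and Y
Mixed NE: P1 plays (A: 0.5455, B: 0.4545), P2 plays (X: 0.3077, Y: 0.6923)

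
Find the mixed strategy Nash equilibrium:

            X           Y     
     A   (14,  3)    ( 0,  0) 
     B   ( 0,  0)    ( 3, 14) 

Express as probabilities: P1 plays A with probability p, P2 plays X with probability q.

p = 0.8235, q = 0.1765

Work:
Find probabilities that make opponent indifferent:
P2 chooses q to make P1 indifferent between A and B
P1 chooses p to make P2 indifferent between X and Y
Mixed NE: P1 plays (A: 0.8235, B: 0.1765), P2 plays (X: 0.1765, Y: 0.8235)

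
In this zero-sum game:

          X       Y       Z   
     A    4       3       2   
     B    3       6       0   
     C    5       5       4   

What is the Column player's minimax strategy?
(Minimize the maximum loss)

Column should play Z, value = 4

Work:
Column player minimizes Row's maximum payoff:
Column X: max payoff to Row = 5
Column Y: max payoff to Row = 6
Column Z: max payoff to Row = 4
Minimum is 4, achieved by column Z.
Minimax strategy: Z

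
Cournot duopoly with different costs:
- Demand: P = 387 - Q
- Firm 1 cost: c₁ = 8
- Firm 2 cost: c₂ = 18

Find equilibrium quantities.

q₁* = 129.67, q₂* = 119.67

Work:
Reaction: q₁ = (387 - 8 - q₂)/2
Reaction: q₂ = (387 - 18 - q₁)/2
Solve simultaneously:
q₁* = (387 - 2×8 + 18)/3 = 129.67
q₂* = (387 - 2×18 + 8)/3 = 119.67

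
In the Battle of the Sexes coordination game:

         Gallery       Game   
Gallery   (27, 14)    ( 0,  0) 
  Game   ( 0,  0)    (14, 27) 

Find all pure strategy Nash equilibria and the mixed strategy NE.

Pure NE: (Gallery, Gallery) and (Game, Game); Mixed NE: p = 0.6585, q = 0.3415

Work:
Check pure NE:
(Gallery, Gallery): (27, 14) - no unilateral deviation beneficial
(Game, Game): (14, 27) - no unilateral deviation beneficial
Mixed NE: P1 plays Gallery with p = 0.6585, P2 plays Gallery with q = 0.3415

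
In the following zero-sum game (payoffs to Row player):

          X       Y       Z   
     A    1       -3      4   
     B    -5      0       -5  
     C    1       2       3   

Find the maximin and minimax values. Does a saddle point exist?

Maximin = 1, Minimax = 1, Saddle: True

Work:
Row minimums: [-3, -5, 1] → maximin = 1
Column maximums: [1, 2, 4] → minimax = 1
Saddle point exists! Game value = 1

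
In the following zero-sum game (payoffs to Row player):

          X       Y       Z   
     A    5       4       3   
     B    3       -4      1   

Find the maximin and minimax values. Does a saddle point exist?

Maximin = 3, Minimax = 3, Saddle: True

Work:
Row minimums: [3, -4] → maximin = 3
Column maximums: [5, 4, 3] → minimax = 3
Saddle point exists! Game value = 3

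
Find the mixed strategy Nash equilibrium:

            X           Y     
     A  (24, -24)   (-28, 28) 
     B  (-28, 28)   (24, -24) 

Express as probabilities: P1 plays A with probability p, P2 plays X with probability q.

p = 0.5, q = 0.5

Work:
Find probabilities that make opponent indifferent:
P2 chooses q to make P1 indifferent between A and B
P1 chooses p to make P2 indifferent between X and Y
Mixed NE: P1 plays (A: 0.5, B: 0.5), P2 plays (X: 0.5, Y: 0.5)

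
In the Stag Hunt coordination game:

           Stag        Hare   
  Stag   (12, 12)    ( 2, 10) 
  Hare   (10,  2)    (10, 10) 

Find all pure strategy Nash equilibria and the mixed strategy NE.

Pure NE: (Stag, Stag) and (Hare, Hare); Mixed NE: p = 0.8, q = 0.8

Work:
Check pure NE:
(Stag, Stag): (12, 12) - no unilateral deviation beneficial
(Hare, Hare): (10, 10) - no unilateral deviation beneficial
Mixed NE: P1 plays Stag with p = 0.8, P2 plays Stag with q = 0.8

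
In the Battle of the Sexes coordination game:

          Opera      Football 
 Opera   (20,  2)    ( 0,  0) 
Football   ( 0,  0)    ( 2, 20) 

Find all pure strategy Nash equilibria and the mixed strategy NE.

Pure NE: (Opera, Opera) and (Football, Football); Mixed NE: p = 0.9091, q = 0.0909

Work:
Check pure NE:
(Opera, Opera): (20, 2) - no unilateral deviation beneficial
(Football, Football): (2, 20) - no unilateral deviation beneficial
Mixed NE: P1 plays Opera with p = 0.9091, P2 plays Opera with q = 0.0909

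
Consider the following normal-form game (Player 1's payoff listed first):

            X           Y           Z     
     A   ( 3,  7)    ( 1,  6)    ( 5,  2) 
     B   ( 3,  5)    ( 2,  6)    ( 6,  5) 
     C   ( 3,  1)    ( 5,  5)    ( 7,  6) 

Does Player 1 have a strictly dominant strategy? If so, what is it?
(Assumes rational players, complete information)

No strictly dominant strategy exists for Player 1

Work:
A strategy strictly dominates another if it gives a strictly higher payoff against every opponent action. Compare each pair of P1's strategies column-by-column:
  A vs B: [3 vs 3, 1 vs 2, 5 vs 6] → A does not strictly dominate B (column X: 3 ≤ 3)
  A vs C: [3 vs 3, 1 vs 5, 5 vs 7] → A does not strictly dominate C (column X: 3 ≤ 3)
  B vs A: [3 vs 3, 2 vs 1, 6 vs 5] → B does not strictly dominate A (column X: 3 ≤ 3)
  B vs C: [3 vs 3, 2 vs 5, 6 vs 7] → B does not strictly dominate C (column X: 3 ≤ 3)
  C vs A: [3 vs 3, 5 vs 1, 7 vs 5] → C does not strictly dominate A (column X: 3 ≤ 3)
  C vs B: [3 vs 3, 5 vs 2, 7 vs 6] → C does not strictly dominate B (column X: 3 ≤ 3)
No single strategy strictly dominates all others → no strictly dominant strategy.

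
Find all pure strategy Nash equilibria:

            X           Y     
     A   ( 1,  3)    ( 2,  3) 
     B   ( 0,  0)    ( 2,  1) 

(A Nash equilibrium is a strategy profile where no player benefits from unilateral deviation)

Nash equilibrium: (A, X), (A, Y), (B, Y)

Work:
Best responses:
  P1 vs X: payoffs [1, 0] → best response A (payoff 1)
  P1 vs Y: payoffs [2, 2] → best response A/B (payoff 2)
  P2 vs A: payoffs [3, 3] → best response X/Y (payoff 3)
  P2 vs B: payoffs [0, 1] → best response Y (payoff 1)
Mutual best responses: (A,X), (A,Y), (B,Y) → Nash equilibria.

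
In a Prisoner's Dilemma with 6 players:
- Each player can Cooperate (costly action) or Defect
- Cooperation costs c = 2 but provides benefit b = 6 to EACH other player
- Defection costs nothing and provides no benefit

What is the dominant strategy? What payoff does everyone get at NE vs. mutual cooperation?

Dominant: Defect; NE payoff = 0; Coop payoff = 28

Work:
Defect dominates (saves cost c = 2, benefit to others is external)
NE: All defect → everyone gets 0
If all cooperate: each receives (5)×6 - 2 = 28
Social dilemma: 28 > 0 but NE gives 0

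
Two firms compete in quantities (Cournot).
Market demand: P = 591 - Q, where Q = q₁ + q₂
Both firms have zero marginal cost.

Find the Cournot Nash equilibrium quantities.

q₁* = q₂* = 197.0; P* = 197.0

Work:
Profit: π_i = P·q_i = (a - q_i - q_j)·q_i
FOC: ∂π_i/∂q_i = a - 2q_i - q_j = 0
Reaction function: q_i = (591 - q_j)/2
Symmetry: q* = 591/3 = 197.0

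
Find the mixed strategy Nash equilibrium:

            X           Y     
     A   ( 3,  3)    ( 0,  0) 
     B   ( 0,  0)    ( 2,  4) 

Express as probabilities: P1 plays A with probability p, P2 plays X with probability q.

p = 0.5714, q = 0.4

Work:
Find probabilities that make opponent indifferent:
P2 chooses q to make P1 indifferent between A and B
P1 chooses p to make P2 indifferent between X and Y
Mixed NE: P1 plays (A: 0.5714, B: 0.4286), P2 plays (X: 0.4, Y: 0.6)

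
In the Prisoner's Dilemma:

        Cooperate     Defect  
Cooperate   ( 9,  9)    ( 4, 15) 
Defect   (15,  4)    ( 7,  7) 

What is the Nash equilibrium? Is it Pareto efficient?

(Defect, Defect) is NE; not Pareto efficient

Work:
Defect dominates Cooperate for both players:
If P2 cooperates: Defect (15) > Cooperate (9)
If P2 defects: Defect (7) > Cooperate (4)
NE: (Defect, Defect) with payoff (7, 7)
But (Cooperate, Cooperate) = (9, 9) Pareto dominates (7, 7)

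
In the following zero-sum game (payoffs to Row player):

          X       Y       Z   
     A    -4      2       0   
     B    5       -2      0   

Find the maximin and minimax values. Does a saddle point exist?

Maximin = -2, Minimax = 0, Saddle: False

Work:
Row minimums: [-4, -2] → maximin = -2
Column maximums: [5, 2, 0] → minimax = 0
No saddle point (maximin ≠ minimax). Mixed strategy needed.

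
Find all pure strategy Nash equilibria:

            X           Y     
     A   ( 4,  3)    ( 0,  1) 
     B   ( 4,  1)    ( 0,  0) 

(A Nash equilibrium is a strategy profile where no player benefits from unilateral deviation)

Nash equilibrium: (A, X), (B, X)

Work:
Best responses:
  P1 vs X: payoffs [4, 4] → best response A/B (payoff 4)
  P1 vs Y: payoffs [0, 0] → best response A/B (payoff 0)
  P2 vs A: payoffs [3, 1] → best response X (payoff 3)
  P2 vs B: payoffs [1, 0] → best response X (payoff 1)
Mutual best responses: (A,X), (B,X) → Nash equilibria.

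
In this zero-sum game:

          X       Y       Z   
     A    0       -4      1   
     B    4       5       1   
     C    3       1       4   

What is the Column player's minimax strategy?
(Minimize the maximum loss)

Column should play X or Z (all achieve the minimum), value = 4

Work:
Column player minimizes Row's maximum payoff:
Column X: max payoff to Row = 4
Column Y: max payoff to Row = 5
Column Z: max payoff to Row = 4
Minimum is 4, achieved by columns X, Z (tied).
Each of X or Z is a minimax strategy.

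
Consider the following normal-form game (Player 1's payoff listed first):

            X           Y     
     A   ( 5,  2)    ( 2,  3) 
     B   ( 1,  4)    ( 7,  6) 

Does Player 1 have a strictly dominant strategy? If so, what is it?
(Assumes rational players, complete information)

No strictly dominant strategy exists for Player 1

Work:
A strategy strictly dominates another if it gives a strictly higher payoff against every opponent action. Compare each pair of P1's strategies column-by-column:
  A vs B: [5 vs 1, 2 vs 7] → A does not strictly dominate B (column Y: 2 ≤ 7)
  B vs A: [1 vs 5, 7 vs 2] → B does not strictly dominate A (column X: 1 ≤ 5)
No single strategy strictly dominates all others → no strictly dominant strategy.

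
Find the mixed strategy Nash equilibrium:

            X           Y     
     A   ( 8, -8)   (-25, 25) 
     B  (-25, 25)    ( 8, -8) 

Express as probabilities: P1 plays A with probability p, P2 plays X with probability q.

p = 0.5, q = 0.5

Work:
Find probabilities that make opponent indifferent:
P2 chooses q to make P1 indifferent between A and B
P1 chooses p to make P2 indifferent between X and Y
Mixed NE: P1 plays (A: 0.5, B: 0.5), P2 plays (X: 0.5, Y: 0.5)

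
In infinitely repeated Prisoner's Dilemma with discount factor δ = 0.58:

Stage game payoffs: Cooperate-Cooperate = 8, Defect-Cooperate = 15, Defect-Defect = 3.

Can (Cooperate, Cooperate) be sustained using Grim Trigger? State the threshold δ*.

δ* = 0.5833; since δ = 0.58 < 0.5833, cooperation cannot be sustained

Work:
For Grim Trigger:
Cooperate forever: 8/(1-δ)
Defect then punished: 15 + 3·δ/(1-δ)
Need: 8/(1-δ) ≥ 15 + 3·δ/(1-δ)
Solving: δ ≥ (T-R)/(T-P) = (15-8)/(15-3) = 0.5833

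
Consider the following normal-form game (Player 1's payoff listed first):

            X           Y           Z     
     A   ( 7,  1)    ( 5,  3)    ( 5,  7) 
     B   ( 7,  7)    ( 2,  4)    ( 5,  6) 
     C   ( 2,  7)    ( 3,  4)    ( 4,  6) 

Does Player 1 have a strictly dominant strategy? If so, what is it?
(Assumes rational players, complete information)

No strictly dominant strategy exists for Player 1

Work:
A strategy strictly dominates another if it gives a strictly higher payoff against every opponent action. Compare each pair of P1's strategies column-by-column:
  A vs B: [7 vs 7, 5 vs 2, 5 vs 5] → A does not strictly dominate B (column X: 7 ≤ 7)
  A vs C: [7 vs 2, 5 vs 3, 5 vs 4] → A strictly dominates C
  B vs A: [7 vs 7, 2 vs 5, 5 vs 5] → B does not strictly dominate A (column X: 7 ≤ 7)
  B vs C: [7 vs 2, 2 vs 3, 5 vs 4] → B does not strictly dominate C (column Y: 2 ≤ 3)
  C vs A: [2 vs 7, 3 vs 5, 4 vs 5] → C does not strictly dominate A (column X: 2 ≤ 7)
  C vs B: [2 vs 7, 3 vs 2, 4 vs 5] → C does not strictly dominate B (column X: 2 ≤ 7)
No single strategy strictly dominates all others → no strictly dominant strategy.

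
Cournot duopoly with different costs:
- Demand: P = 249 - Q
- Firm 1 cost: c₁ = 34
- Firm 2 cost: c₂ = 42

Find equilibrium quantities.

q₁* = 74.33, q₂* = 66.33

Work:
Reaction: q₁ = (249 - 34 - q₂)/2
Reaction: q₂ = (249 - 42 - q₁)/2
Solve simultaneously:
q₁* = (249 - 2×34 + 42)/3 = 74.33
q₂* = (249 - 2×42 + 34)/3 = 66.33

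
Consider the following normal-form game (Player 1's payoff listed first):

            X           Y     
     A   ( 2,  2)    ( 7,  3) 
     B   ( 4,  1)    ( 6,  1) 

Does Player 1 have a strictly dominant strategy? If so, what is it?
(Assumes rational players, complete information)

No strictly dominant strategy exists for Player 1

Work:
A strategy strictly dominates another if it gives a strictly higher payoff against every opponent action. Compare each pair of P1's strategies column-by-column:
  A vs B: [2 vs 4, 7 vs 6] → A does not strictly dominate B (column X: 2 ≤ 4)
  B vs A: [4 vs 2, 6 vs 7] → B does not strictly dominate A (column Y: 6 ≤ 7)
No single strategy strictly dominates all others → no strictly dominant strategy.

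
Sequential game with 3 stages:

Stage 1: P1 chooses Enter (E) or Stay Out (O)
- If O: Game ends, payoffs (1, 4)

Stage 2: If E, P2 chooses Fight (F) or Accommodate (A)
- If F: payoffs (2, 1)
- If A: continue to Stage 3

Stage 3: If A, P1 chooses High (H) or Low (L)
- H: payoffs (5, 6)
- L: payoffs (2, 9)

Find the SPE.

SPE: (E, A, H); Outcome (5, 6)

Work:
Stage 3: P1 chooses H (5 vs 2)
Stage 2: P2: F->1, A->6 (anticipating H). Choose A
Stage 1: P1: O->1, E->5 (anticipating A, H). Choose E
SPE path: E -> A -> H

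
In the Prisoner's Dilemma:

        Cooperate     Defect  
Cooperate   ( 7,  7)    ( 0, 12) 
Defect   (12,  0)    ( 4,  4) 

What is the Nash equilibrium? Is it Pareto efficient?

(Defect, Defect) is NE; not Pareto efficient

Work:
Defect dominates Cooperate for both players:
If P2 cooperates: Defect (12) > Cooperate (7)
If P2 defects: Defect (4) > Cooperate (0)
NE: (Defect, Defect) with payoff (4, 4)
But (Cooperate, Cooperate) = (7, 7) Pareto dominates (4, 4)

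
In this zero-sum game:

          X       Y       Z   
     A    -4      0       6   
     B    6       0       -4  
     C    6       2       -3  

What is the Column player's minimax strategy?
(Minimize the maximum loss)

Column should play Y, value = 2

Work:
Column player minimizes Row's maximum payoff:
Column X: max payoff to Row = 6
Column Y: max payoff to Row = 2
Column Z: max payoff to Row = 6
Minimum is 2, achieved by column Y.
Minimax strategy: Y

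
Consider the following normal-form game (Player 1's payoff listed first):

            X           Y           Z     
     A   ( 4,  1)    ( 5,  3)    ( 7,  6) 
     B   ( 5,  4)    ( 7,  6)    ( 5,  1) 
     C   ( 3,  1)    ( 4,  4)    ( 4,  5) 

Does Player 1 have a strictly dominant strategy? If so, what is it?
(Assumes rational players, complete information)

No strictly dominant strategy exists for Player 1

Work:
A strategy strictly dominates another if it gives a strictly higher payoff against every opponent action. Compare each pair of P1's strategies column-by-column:
  A vs B: [4 vs 5, 5 vs 7, 7 vs 5] → A does not strictly dominate B (column X: 4 ≤ 5)
  A vs C: [4 vs 3, 5 vs 4, 7 vs 4] → A strictly dominates C
  B vs A: [5 vs 4, 7 vs 5, 5 vs 7] → B does not strictly dominate A (column Z: 5 ≤ 7)
  B vs C: [5 vs 3, 7 vs 4, 5 vs 4] → B strictly dominates C
  C vs A: [3 vs 4, 4 vs 5, 4 vs 7] → C does not strictly dominate A (column X: 3 ≤ 4)
  C vs B: [3 vs 5, 4 vs 7, 4 vs 5] → C does not strictly dominate B (column X: 3 ≤ 5)
No single strategy strictly dominates all others → no strictly dominant strategy.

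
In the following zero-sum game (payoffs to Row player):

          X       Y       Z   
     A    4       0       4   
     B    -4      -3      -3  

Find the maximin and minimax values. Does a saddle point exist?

Maximin = 0, Minimax = 0, Saddle: True

Work:
Row minimums: [0, -4] → maximin = 0
Column maximums: [4, 0, 4] → minimax = 0
Saddle point exists! Game value = 0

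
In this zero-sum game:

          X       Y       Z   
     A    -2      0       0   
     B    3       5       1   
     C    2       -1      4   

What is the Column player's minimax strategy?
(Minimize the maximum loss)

Column should play X, value = 3

Work:
Column player minimizes Row's maximum payoff:
Column X: max payoff to Row = 3
Column Y: max payoff to Row = 5
Column Z: max payoff to Row = 4
Minimum is 3, achieved by column X.
Minimax strategy: X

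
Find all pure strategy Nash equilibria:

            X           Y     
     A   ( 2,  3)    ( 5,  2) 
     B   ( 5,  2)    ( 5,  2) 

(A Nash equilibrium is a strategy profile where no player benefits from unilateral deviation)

Nash equilibrium: (B, X), (B, Y)

Work:
Best responses:
  P1 vs X: payoffs [2, 5] → best response B (payoff 5)
  P1 vs Y: payoffs [5, 5] → best response A/B (payoff 5)
  P2 vs A: payoffs [3, 2] → best response X (payoff 3)
  P2 vs B: payoffs [2, 2] → best response X/Y (payoff 2)
Mutual best responses: (B,X), (B,Y) → Nash equilibria.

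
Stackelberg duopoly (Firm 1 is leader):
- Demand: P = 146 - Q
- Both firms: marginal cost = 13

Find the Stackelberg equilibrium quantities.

q₁* (leader) = 66.5, q₂* (follower) = 33.25

Work:
Follower's reaction: q₂ = (a - c - q₁)/2
Leader substitutes: π₁ = q₁·(a - q₁ - (a-c-q₁)/2 - c)
FOC: q₁* = (146 - 13)/2 = 66.50
Then: q₂* = (146 - 13 - 66.5)/2 = 33.25
Leader has first-mover advantage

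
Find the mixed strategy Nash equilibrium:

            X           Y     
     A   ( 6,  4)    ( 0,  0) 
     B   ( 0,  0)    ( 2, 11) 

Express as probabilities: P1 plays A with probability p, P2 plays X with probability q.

p = 0.7333, q = 0.25

Work:
Find probabilities that make opponent indifferent:
P2 chooses q to make P1 indifferent between A and B
P1 chooses p to make P2 indifferent between X and Y
Mixed NE: P1 plays (A: 0.7333, B: 0.2667), P2 plays (X: 0.25, Y: 0.75)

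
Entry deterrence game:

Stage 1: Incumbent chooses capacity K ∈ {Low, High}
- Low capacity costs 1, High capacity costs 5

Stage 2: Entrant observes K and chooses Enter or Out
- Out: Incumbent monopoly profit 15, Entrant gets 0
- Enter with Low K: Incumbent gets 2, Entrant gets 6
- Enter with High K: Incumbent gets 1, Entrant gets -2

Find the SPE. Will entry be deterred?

SPE: (High, Enter|Low, Out|High); Entry deterred. Incumbent net profit = 10

Work:
After Low K: Entrant enters (6 > 0)
After High K: Entrant stays out (-2 < 0)
Incumbent: Low → 2−1=1, High → 15−5=10
Incumbent chooses High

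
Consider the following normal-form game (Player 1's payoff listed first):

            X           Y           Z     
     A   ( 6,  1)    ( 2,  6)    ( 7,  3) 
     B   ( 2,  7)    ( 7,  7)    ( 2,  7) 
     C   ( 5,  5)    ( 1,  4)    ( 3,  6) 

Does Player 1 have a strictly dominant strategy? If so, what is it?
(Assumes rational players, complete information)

No strictly dominant strategy exists for Player 1

Work:
A strategy strictly dominates another if it gives a strictly higher payoff against every opponent action. Compare each pair of P1's strategies column-by-column:
  A vs B: [6 vs 2, 2 vs 7, 7 vs 2] → A does not strictly dominate B (column Y: 2 ≤ 7)
  A vs C: [6 vs 5, 2 vs 1, 7 vs 3] → A strictly dominates C
  B vs A: [2 vs 6, 7 vs 2, 2 vs 7] → B does not strictly dominate A (column X: 2 ≤ 6)
  B vs C: [2 vs 5, 7 vs 1, 2 vs 3] → B does not strictly dominate C (column X: 2 ≤ 5)
  C vs A: [5 vs 6, 1 vs 2, 3 vs 7] → C does not strictly dominate A (column X: 5 ≤ 6)
  C vs B: [5 vs 2, 1 vs 7, 3 vs 2] → C does not strictly dominate B (column Y: 1 ≤ 7)
No single strategy strictly dominates all others → no strictly dominant strategy.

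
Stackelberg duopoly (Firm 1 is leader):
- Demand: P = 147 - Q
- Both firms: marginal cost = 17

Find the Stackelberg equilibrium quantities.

q₁* (leader) = 65.0, q₂* (follower) = 32.5

Work:
Follower's reaction: q₂ = (a - c - q₁)/2
Leader substitutes: π₁ = q₁·(a - q₁ - (a-c-q₁)/2 - c)
FOC: q₁* = (147 - 17)/2 = 65.00
Then: q₂* = (147 - 17 - 65.0)/2 = 32.50
Leader has first-mover advantage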